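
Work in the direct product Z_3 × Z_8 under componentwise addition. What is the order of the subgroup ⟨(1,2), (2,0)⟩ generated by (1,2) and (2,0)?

|⟨(1,2)⟩| = 12 and |⟨(2,0)⟩| = 3, so |H| is a multiple of lcm(12, 3) = 12 and divides |G| = 24.
Closing under the operation: H = {(0,0), (0,2), (0,4), (0,6), (1,0), (1,2), (1,4), (1,6), (2,0), (2,2), (2,4), (2,6)}, so |H| = 12.

12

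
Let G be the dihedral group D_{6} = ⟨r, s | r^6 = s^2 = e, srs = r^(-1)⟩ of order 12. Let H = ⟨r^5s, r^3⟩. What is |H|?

4

|⟨r^5s⟩| = 2 and |⟨r^3⟩| = 2, so |H| is a multiple of lcm(2, 2) = 2 and divides |G| = 12.
Closing under the operation: H = {e, r^3, r^2s, r^5s}, so |H| = 4.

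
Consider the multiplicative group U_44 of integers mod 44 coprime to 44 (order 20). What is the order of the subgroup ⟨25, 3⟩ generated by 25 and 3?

|⟨25⟩| = 5 and |⟨3⟩| = 10, so |H| is a multiple of lcm(5, 10) = 10 and divides |G| = 20.
Closing under the operation: H = {1, 3, 5, 9, 15, 23, 25, 27, 31, 37}, so |H| = 10.

10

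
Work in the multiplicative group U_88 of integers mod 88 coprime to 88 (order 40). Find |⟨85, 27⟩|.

20

|⟨85⟩| = 10 and |⟨27⟩| = 10, so |H| is a multiple of lcm(10, 10) = 10 and divides |G| = 40.
Closing under the operation: H = {1, 3, 7, 9, 13, 21, 25, 27, 29, 39, 49, 59, 61, 63, 67, 75, 79, 81, 85, 87}, so |H| = 20.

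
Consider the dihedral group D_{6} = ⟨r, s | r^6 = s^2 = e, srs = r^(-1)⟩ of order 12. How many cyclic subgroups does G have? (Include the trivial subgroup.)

10

Group the elements of G by the cyclic subgroup they generate; each cyclic subgroup of order d accounts for φ(d) elements.
Cyclic subgroups by order — order 1: 1; order 2: 7; order 3: 1; order 6: 1.
Total: 10.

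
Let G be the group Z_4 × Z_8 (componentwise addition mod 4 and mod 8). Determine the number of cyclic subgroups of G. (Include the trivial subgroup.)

14

Each element a generates a cyclic subgroup ⟨a⟩; distinct elements may generate the same one (a cyclic group of order d has φ(d) generators).
Cyclic subgroups by order — order 1: 1; order 2: 3; order 4: 6; order 8: 4.
Total: 14.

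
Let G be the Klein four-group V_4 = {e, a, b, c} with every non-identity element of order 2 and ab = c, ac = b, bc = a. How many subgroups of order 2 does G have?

3

|G| = 4 and 2 | 4, so subgroups of order 2 are possible by Lagrange.
The subgroups of order 2 are: {e, a}; {e, b}; {e, c}.
So G has 3 subgroups of order 2.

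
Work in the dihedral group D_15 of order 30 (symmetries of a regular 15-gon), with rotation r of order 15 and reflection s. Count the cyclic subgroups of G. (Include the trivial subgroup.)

Group the elements of G by the cyclic subgroup they generate; each cyclic subgroup of order d accounts for φ(d) elements.
Cyclic subgroups by order — order 1: 1; order 2: 15; order 3: 1; order 5: 1; order 15: 1.
Total: 19.

19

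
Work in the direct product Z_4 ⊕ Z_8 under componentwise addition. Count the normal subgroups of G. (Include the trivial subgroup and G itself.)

22

G is abelian, so every subgroup is normal.
G has 22 subgroups in total, hence 22 normal subgroups.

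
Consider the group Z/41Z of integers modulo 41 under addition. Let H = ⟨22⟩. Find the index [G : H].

1

|⟨22⟩| = 41 and |G| = 41.
By Lagrange, [G : H] = |G|/|H| = 41/41 = 1.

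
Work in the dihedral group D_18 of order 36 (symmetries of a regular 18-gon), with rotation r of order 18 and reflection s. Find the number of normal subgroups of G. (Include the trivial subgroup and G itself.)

9

G has 45 subgroups. Checking conjugation-invariance by order — order 1: 1/1 normal; order 2: 1/19 normal; order 3: 1/1 normal; order 4: 0/9 normal; order 6: 1/7 normal; order 9: 1/1 normal; order 12: 0/3 normal; order 18: 3/3 normal; order 36: 1/1 normal.
Total normal subgroups: 9.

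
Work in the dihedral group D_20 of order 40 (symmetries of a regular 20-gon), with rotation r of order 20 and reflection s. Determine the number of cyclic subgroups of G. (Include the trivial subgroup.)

Each element a generates a cyclic subgroup ⟨a⟩; distinct elements may generate the same one (a cyclic group of order d has φ(d) generators).
Cyclic subgroups by order — order 1: 1; order 2: 21; order 4: 1; order 5: 1; order 10: 1; order 20: 1.
Total: 26.

26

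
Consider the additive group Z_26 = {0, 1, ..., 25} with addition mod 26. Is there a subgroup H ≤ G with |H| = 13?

Yes

13 | 26. A subgroup of order 13 is {0, 2, 4, 6, 8, 10, 12, 14, 16, 18, 20, 22, 24}.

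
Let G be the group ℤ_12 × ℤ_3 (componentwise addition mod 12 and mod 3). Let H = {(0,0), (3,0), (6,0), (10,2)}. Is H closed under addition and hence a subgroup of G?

(3,0) ∈ H but its inverse (9,0) ∉ H, so H is not a subgroup.

No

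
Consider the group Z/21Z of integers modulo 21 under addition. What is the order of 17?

21

In Z/21Z, the order of an element a is n/gcd(a, n).
gcd(17, 21) = 1, so |⟨17⟩| = 21/1 = 21.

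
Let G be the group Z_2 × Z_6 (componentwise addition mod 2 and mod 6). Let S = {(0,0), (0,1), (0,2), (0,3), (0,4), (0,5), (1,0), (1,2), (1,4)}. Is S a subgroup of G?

|S| = 9 does not divide |G| = 12, so by Lagrange S is not a subgroup.

No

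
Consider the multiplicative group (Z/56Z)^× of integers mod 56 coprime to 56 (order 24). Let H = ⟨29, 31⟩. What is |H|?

|⟨29⟩| = 2 and |⟨31⟩| = 6, so |H| is a multiple of lcm(2, 6) = 6 and divides |G| = 24.
Closing under the operation: H = {1, 3, 9, 19, 25, 27, 29, 31, 37, 47, 53, 55}, so |H| = 12.

12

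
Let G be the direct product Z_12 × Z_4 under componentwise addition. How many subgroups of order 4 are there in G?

7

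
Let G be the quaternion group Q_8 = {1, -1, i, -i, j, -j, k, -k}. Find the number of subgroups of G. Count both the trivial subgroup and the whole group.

6

|G| = 8, so by Lagrange every subgroup order divides 8. Divisors: 1, 2, 4, 8.
Subgroups by order — order 1: 1; order 2: 1; order 4: 3; order 8: 1.
Total: 1 + 1 + 3 + 1 = 6.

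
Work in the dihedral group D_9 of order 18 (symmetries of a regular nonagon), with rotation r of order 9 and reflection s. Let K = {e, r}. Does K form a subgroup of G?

No

r ∈ K but its inverse r^8 ∉ K, so K is not a subgroup.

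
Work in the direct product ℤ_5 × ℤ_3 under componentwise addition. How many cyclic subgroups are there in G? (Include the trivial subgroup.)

4

A cyclic subgroup of order d is generated by each of its φ(d) elements of order d, so the cyclic subgroups of order d number (#elements of order d)/φ(d).
Cyclic subgroups by order — order 1: 1; order 3: 1; order 5: 1; order 15: 1.
Total: 4.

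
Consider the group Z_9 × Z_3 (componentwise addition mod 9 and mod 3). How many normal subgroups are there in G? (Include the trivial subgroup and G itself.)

G is abelian, so every subgroup is normal.
G has 10 subgroups in total, hence 10 normal subgroups.

10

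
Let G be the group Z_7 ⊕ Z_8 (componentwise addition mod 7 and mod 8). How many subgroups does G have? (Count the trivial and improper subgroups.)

8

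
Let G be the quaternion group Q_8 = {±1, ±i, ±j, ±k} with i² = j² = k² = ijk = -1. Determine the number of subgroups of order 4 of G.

|G| = 8 and 4 | 8, so subgroups of order 4 are possible by Lagrange.
The subgroups of order 4 are: {1, -1, i, -i}; {1, -1, j, -j}; {1, -1, k, -k}.
So G has 3 subgroups of order 4.

3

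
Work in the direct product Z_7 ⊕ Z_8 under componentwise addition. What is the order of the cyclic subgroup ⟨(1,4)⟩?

The order of (1,4) in Z_7 × Z_8 is lcm(ord(1) in Z_7, ord(4) in Z_8).
ord(1) = 7 and ord(4) = 2, so |⟨(1,4)⟩| = lcm(7, 2) = 14.

14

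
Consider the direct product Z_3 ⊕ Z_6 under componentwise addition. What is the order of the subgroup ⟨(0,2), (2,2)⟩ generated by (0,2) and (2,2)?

|⟨(0,2)⟩| = 3 and |⟨(2,2)⟩| = 3, so |H| is a multiple of lcm(3, 3) = 3 and divides |G| = 18.
Closing under the operation: H = {(0,0), (0,2), (0,4), (1,0), (1,2), (1,4), (2,0), (2,2), (2,4)}, so |H| = 9.

9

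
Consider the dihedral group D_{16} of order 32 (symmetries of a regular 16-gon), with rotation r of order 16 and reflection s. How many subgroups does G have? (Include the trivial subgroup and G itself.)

36

|G| = 32, so by Lagrange every subgroup order divides 32. Divisors: 1, 2, 4, 8, 16, 32.
Subgroups by order — order 1: 1; order 2: 17; order 4: 9; order 8: 5; order 16: 3; order 32: 1.
Total: 1 + 17 + 9 + 5 + 3 + 1 = 36.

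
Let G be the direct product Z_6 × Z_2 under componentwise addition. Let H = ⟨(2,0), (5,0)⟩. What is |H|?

|⟨(2,0)⟩| = 3 and |⟨(5,0)⟩| = 6, so |H| is a multiple of lcm(3, 6) = 6 and divides |G| = 12.
Closing under the operation: H = {(0,0), (1,0), (2,0), (3,0), (4,0), (5,0)}, so |H| = 6.

6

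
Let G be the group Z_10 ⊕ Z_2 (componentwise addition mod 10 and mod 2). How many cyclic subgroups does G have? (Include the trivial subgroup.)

Group the elements of G by the cyclic subgroup they generate; each cyclic subgroup of order d accounts for φ(d) elements.
Cyclic subgroups by order — order 1: 1; order 2: 3; order 5: 1; order 10: 3.
Total: 8.

8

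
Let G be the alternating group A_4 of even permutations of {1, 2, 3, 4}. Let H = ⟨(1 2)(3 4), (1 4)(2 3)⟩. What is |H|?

|⟨(1 2)(3 4)⟩| = 2 and |⟨(1 4)(2 3)⟩| = 2, so |H| is a multiple of lcm(2, 2) = 2 and divides |G| = 12.
Closing under the operation: H = {e, (1 2)(3 4), (1 3)(2 4), (1 4)(2 3)}, so |H| = 4.

4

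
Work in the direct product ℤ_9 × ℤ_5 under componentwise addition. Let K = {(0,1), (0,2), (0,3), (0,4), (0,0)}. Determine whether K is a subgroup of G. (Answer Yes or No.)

|K| = 5 divides |G| = 45, consistent with Lagrange.
K contains the identity, every element's inverse is in K, and K is closed under +: it is a subgroup.
In fact K = ⟨(0,1)⟩.

Yes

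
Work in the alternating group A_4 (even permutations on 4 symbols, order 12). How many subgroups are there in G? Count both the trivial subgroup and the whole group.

|G| = 12, so by Lagrange every subgroup order divides 12. Divisors: 1, 2, 3, 4, 6, 12.
Subgroups by order — order 1: 1; order 2: 3; order 3: 4; order 4: 1; order 6: 0; order 12: 1.
Total: 1 + 3 + 4 + 1 + 0 + 1 = 10.

10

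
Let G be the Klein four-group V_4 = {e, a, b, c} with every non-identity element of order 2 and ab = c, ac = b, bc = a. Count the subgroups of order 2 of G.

|G| = 4 and 2 | 4, so subgroups of order 2 are possible by Lagrange.
The subgroups of order 2 are: {e, a}; {e, b}; {e, c}.
So G has 3 subgroups of order 2.

3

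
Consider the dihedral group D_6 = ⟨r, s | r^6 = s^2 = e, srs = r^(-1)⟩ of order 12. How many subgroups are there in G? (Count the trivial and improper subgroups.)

|G| = 12, so by Lagrange every subgroup order divides 12. Divisors: 1, 2, 3, 4, 6, 12.
Subgroups by order — order 1: 1; order 2: 7; order 3: 1; order 4: 3; order 6: 3; order 12: 1.
Total: 1 + 7 + 1 + 3 + 3 + 1 = 16.

16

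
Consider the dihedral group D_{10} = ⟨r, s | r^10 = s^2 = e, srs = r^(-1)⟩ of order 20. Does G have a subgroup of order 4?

Yes

4 | 20. A subgroup of order 4 is {e, r^5, r^2s, r^7s}.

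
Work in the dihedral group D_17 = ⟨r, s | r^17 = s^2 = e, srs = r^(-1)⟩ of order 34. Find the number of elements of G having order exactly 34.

0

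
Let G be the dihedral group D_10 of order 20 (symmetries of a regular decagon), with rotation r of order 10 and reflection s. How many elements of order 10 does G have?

4

The elements of order 10 are: r, r^3, r^7, r^9.
That's 4.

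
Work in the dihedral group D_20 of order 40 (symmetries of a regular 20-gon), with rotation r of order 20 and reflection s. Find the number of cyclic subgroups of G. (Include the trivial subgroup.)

26

Group the elements of G by the cyclic subgroup they generate; each cyclic subgroup of order d accounts for φ(d) elements.
Cyclic subgroups by order — order 1: 1; order 2: 21; order 4: 1; order 5: 1; order 10: 1; order 20: 1.
Total: 26.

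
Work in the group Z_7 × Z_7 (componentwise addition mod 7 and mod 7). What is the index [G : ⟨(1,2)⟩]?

7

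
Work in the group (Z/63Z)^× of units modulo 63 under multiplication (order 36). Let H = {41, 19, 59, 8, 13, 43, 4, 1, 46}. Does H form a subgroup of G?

4 ∈ H but its inverse 16 ∉ H, so H is not a subgroup.

No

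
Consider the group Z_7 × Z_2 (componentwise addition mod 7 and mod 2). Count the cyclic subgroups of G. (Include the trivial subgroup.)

4

A cyclic subgroup of order d is generated by each of its φ(d) elements of order d, so the cyclic subgroups of order d number (#elements of order d)/φ(d).
Cyclic subgroups by order — order 1: 1; order 2: 1; order 7: 1; order 14: 1.
Total: 4.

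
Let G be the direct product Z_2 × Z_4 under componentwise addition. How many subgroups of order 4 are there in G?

|G| = 8 and 4 | 8, so subgroups of order 4 are possible by Lagrange.
The subgroups of order 4 are: {(0,0), (0,1), (0,2), (0,3)}; {(0,0), (0,2), (1,0), (1,2)}; {(0,0), (0,2), (1,1), (1,3)}.
So G has 3 subgroups of order 4.

3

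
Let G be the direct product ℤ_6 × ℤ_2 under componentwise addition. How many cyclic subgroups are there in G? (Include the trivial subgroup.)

Group the elements of G by the cyclic subgroup they generate; each cyclic subgroup of order d accounts for φ(d) elements.
Cyclic subgroups by order — order 1: 1; order 2: 3; order 3: 1; order 6: 3.
Total: 8.

8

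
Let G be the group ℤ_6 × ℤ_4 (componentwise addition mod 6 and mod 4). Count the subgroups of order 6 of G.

|G| = 24 and 6 | 24, so subgroups of order 6 are possible by Lagrange.
The subgroups of order 6 are: {(0,0), (0,2), (2,0), (2,2), (4,0), (4,2)}; {(0,0), (1,0), (2,0), (3,0), (4,0), (5,0)}; {(0,0), (1,2), (2,0), (3,2), (4,0), (5,2)}.
So G has 3 subgroups of order 6.

3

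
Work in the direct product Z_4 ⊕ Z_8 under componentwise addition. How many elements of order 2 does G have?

3

An element (a,b) has order lcm(ord(a), ord(b)); count pairs with lcm equal to 2.
Enumerating gives 3 such elements.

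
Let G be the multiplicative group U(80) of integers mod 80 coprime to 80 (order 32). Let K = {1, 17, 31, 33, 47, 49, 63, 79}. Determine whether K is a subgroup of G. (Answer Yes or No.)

Yes

|K| = 8 divides |G| = 32, consistent with Lagrange.
K contains the identity, every element's inverse is in K, and K is closed under ·: it is a subgroup.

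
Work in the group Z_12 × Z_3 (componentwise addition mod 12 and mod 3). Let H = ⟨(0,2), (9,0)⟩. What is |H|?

|⟨(0,2)⟩| = 3 and |⟨(9,0)⟩| = 4, so |H| is a multiple of lcm(3, 4) = 12 and divides |G| = 36.
Closing under the operation: H = {(0,0), (0,1), (0,2), (3,0), (3,1), (3,2), (6,0), (6,1), (6,2), (9,0), (9,1), (9,2)}, so |H| = 12.

12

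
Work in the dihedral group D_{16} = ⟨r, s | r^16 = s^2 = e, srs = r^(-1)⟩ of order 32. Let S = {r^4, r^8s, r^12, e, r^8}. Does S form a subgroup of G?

|S| = 5 does not divide |G| = 32, so by Lagrange S is not a subgroup.

No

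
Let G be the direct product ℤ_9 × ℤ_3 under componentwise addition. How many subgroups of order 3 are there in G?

4

|G| = 27 and 3 | 27, so subgroups of order 3 are possible by Lagrange.
The subgroups of order 3 are: {(0,0), (0,1), (0,2)}; {(0,0), (3,0), (6,0)}; {(0,0), (3,1), (6,2)}; {(0,0), (3,2), (6,1)}.
So G has 4 subgroups of order 3.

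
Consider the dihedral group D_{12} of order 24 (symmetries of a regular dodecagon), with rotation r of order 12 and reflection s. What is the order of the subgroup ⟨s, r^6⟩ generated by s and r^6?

|⟨s⟩| = 2 and |⟨r^6⟩| = 2, so |H| is a multiple of lcm(2, 2) = 2 and divides |G| = 24.
Closing under the operation: H = {e, r^6, s, r^6s}, so |H| = 4.

4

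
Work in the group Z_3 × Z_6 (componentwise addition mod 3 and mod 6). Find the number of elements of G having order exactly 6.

An element (a,b) has order lcm(ord(a), ord(b)); count pairs with lcm equal to 6.
Enumerating gives 8 such elements.

8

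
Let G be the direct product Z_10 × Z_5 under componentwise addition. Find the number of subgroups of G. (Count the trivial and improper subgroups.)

16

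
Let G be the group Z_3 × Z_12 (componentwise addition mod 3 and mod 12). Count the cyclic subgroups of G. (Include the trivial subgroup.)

A cyclic subgroup of order d is generated by each of its φ(d) elements of order d, so the cyclic subgroups of order d number (#elements of order d)/φ(d).
Cyclic subgroups by order — order 1: 1; order 2: 1; order 3: 4; order 4: 1; order 6: 4; order 12: 4.
Total: 15.

15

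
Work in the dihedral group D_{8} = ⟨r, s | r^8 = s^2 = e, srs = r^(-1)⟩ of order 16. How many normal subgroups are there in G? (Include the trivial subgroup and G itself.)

7

G has 19 subgroups. Checking conjugation-invariance by order — order 1: 1/1 normal; order 2: 1/9 normal; order 4: 1/5 normal; order 8: 3/3 normal; order 16: 1/1 normal.
Total normal subgroups: 7.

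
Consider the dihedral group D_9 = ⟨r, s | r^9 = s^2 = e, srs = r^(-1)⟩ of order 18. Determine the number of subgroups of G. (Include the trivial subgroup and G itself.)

16

|G| = 18, so by Lagrange every subgroup order divides 18. Divisors: 1, 2, 3, 6, 9, 18.
Subgroups by order — order 1: 1; order 2: 9; order 3: 1; order 6: 3; order 9: 1; order 18: 1.
Total: 1 + 9 + 1 + 3 + 1 + 1 = 16.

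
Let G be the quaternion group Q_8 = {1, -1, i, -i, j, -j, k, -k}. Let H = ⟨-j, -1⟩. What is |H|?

|⟨-j⟩| = 4 and |⟨-1⟩| = 2, so |H| is a multiple of lcm(4, 2) = 4 and divides |G| = 8.
Closing under the operation: H = {1, -1, j, -j}, so |H| = 4.

4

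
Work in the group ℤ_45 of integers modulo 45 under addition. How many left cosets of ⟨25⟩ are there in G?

5

|⟨25⟩| = 9 and |G| = 45.
By Lagrange, [G : H] = |G|/|H| = 45/9 = 5.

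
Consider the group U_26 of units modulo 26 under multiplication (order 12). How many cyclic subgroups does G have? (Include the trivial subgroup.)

6

Each element a generates a cyclic subgroup ⟨a⟩; distinct elements may generate the same one (a cyclic group of order d has φ(d) generators).
Cyclic subgroups by order — order 1: 1; order 2: 1; order 3: 1; order 4: 1; order 6: 1; order 12: 1.
Total: 6.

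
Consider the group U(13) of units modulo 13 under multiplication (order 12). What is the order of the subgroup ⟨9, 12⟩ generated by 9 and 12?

|⟨9⟩| = 3 and |⟨12⟩| = 2, so |H| is a multiple of lcm(3, 2) = 6 and divides |G| = 12.
Closing under the operation: H = {1, 3, 4, 9, 10, 12}, so |H| = 6.

6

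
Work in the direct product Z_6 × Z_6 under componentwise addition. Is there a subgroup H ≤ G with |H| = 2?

Yes

2 | 36. A subgroup of order 2 is {(0,0), (0,3)}.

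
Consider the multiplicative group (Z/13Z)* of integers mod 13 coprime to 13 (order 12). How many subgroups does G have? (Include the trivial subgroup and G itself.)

6

|G| = 12, so by Lagrange every subgroup order divides 12. Divisors: 1, 2, 3, 4, 6, 12.
Subgroups by order — order 1: 1; order 2: 1; order 3: 1; order 4: 1; order 6: 1; order 12: 1.
Total: 1 + 1 + 1 + 1 + 1 + 1 = 6.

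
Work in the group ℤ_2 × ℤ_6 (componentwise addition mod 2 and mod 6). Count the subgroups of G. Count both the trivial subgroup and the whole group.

|G| = 12, so by Lagrange every subgroup order divides 12. Divisors: 1, 2, 3, 4, 6, 12.
Subgroups by order — order 1: 1; order 2: 3; order 3: 1; order 4: 1; order 6: 3; order 12: 1.
Total: 1 + 3 + 1 + 1 + 3 + 1 = 10.

10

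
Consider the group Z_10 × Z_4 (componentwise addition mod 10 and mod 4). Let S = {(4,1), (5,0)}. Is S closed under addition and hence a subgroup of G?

No

The identity (0,0) ∉ S, so S is not a subgroup.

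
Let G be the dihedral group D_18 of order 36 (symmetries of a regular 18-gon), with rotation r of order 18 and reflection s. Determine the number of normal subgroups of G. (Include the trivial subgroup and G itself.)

G has 45 subgroups. Checking conjugation-invariance by order — order 1: 1/1 normal; order 2: 1/19 normal; order 3: 1/1 normal; order 4: 0/9 normal; order 6: 1/7 normal; order 9: 1/1 normal; order 12: 0/3 normal; order 18: 3/3 normal; order 36: 1/1 normal.
Total normal subgroups: 9.

9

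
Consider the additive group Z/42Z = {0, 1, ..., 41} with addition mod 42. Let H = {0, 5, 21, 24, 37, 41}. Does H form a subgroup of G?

No

24 ∈ H but its inverse 18 ∉ H, so H is not a subgroup.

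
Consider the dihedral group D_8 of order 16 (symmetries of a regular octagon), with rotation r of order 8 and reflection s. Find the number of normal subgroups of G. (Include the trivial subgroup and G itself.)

7

G has 19 subgroups. Checking conjugation-invariance by order — order 1: 1/1 normal; order 2: 1/9 normal; order 4: 1/5 normal; order 8: 3/3 normal; order 16: 1/1 normal.
Total normal subgroups: 7.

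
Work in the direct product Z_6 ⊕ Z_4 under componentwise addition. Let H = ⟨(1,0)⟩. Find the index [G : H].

4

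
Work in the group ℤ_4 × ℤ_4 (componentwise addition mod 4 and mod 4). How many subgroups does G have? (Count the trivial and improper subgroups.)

|G| = 16, so by Lagrange every subgroup order divides 16. Divisors: 1, 2, 4, 8, 16.
Subgroups by order — order 1: 1; order 2: 3; order 4: 7; order 8: 3; order 16: 1.
Total: 1 + 3 + 7 + 3 + 1 = 15.

15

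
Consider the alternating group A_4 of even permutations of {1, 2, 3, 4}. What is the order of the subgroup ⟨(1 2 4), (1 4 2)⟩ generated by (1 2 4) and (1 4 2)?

|⟨(1 2 4)⟩| = 3 and |⟨(1 4 2)⟩| = 3, so |H| is a multiple of lcm(3, 3) = 3 and divides |G| = 12.
Closing under the operation: H = {e, (1 2 4), (1 4 2)}, so |H| = 3.

3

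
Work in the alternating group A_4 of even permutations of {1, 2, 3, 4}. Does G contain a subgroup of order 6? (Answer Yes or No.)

6 | 12, so Lagrange does not rule it out; but checking all subgroups of G, none has order 6.
(A_4 is the standard example that the converse of Lagrange fails.)

No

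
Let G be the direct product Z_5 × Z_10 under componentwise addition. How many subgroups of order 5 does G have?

|G| = 50 and 5 | 50, so subgroups of order 5 are possible by Lagrange.
The subgroups of order 5 are: {(0,0), (0,2), (0,4), (0,6), (0,8)}; {(0,0), (1,0), (2,0), (3,0), (4,0)}; {(0,0), (1,2), (2,4), (3,6), (4,8)}; {(0,0), (1,4), (2,8), (3,2), (4,6)}; … (6 in all).
So G has 6 subgroups of order 5.

6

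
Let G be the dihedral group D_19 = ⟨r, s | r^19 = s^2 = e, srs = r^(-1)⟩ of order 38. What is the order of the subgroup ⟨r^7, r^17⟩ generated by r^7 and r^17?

19

|⟨r^7⟩| = 19 and |⟨r^17⟩| = 19, so |H| is a multiple of lcm(19, 19) = 19 and divides |G| = 38.
Closing under the operation: H = {e, r, r^2, r^3, r^4, r^5, r^6, r^7, r^8, r^9, r^10, r^11, r^12, r^13, r^14, r^15, r^16, r^17, r^18}, so |H| = 19.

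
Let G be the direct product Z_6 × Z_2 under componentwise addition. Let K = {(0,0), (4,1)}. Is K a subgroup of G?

No

(4,1) ∈ K but its inverse (2,1) ∉ K, so K is not a subgroup.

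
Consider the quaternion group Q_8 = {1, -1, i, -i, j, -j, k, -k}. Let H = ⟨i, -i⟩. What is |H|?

|⟨i⟩| = 4 and |⟨-i⟩| = 4, so |H| is a multiple of lcm(4, 4) = 4 and divides |G| = 8.
Closing under the operation: H = {1, -1, i, -i}, so |H| = 4.

4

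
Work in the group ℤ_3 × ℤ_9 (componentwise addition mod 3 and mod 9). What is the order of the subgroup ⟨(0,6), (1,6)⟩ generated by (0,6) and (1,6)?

|⟨(0,6)⟩| = 3 and |⟨(1,6)⟩| = 3, so |H| is a multiple of lcm(3, 3) = 3 and divides |G| = 27.
Closing under the operation: H = {(0,0), (0,3), (0,6), (1,0), (1,3), (1,6), (2,0), (2,3), (2,6)}, so |H| = 9.

9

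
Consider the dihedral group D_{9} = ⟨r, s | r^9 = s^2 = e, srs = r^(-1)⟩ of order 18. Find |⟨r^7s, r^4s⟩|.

|⟨r^7s⟩| = 2 and |⟨r^4s⟩| = 2, so |H| is a multiple of lcm(2, 2) = 2 and divides |G| = 18.
Closing under the operation: H = {e, r^3, r^6, rs, r^4s, r^7s}, so |H| = 6.

6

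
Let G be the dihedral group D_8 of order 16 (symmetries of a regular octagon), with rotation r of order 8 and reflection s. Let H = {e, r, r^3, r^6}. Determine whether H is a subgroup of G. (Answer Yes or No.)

r ∈ H but its inverse r^7 ∉ H, so H is not a subgroup.

No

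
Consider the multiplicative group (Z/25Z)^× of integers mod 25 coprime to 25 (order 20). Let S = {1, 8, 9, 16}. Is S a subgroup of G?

No

8 ∈ S but its inverse 22 ∉ S, so S is not a subgroup.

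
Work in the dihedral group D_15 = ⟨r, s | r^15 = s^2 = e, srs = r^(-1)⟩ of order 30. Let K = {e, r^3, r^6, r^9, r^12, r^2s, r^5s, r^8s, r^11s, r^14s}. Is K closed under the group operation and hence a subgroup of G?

|K| = 10 divides |G| = 30, consistent with Lagrange.
K contains the identity, every element's inverse is in K, and K is closed under ·: it is a subgroup.

Yes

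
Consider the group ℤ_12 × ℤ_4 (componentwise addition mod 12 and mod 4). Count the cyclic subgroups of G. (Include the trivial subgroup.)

20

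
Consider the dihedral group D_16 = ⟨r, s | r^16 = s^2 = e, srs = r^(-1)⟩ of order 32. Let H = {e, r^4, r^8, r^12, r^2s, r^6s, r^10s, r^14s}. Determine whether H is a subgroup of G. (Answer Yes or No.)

Yes

|H| = 8 divides |G| = 32, consistent with Lagrange.
H contains the identity, every element's inverse is in H, and H is closed under ·: it is a subgroup.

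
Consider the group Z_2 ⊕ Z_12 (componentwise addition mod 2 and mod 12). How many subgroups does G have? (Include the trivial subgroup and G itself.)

|G| = 24, so by Lagrange every subgroup order divides 24. Divisors: 1, 2, 3, 4, 6, 8, 12, 24.
Subgroups by order — order 1: 1; order 2: 3; order 3: 1; order 4: 3; order 6: 3; order 8: 1; order 12: 3; order 24: 1.
Total: 1 + 3 + 1 + 3 + 3 + 1 + 3 + 1 = 16.

16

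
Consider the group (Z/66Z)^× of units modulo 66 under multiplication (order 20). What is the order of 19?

10

Compute successive powers of 19 mod 66: 19, 31, 61, 37, 43, 25, 13, 49, …; 19^10 ≡ 1 (mod 66).
So |⟨19⟩| = 10.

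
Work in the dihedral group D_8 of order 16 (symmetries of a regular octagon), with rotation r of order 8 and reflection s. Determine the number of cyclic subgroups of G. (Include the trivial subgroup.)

12

Each element a generates a cyclic subgroup ⟨a⟩; distinct elements may generate the same one (a cyclic group of order d has φ(d) generators).
Cyclic subgroups by order — order 1: 1; order 2: 9; order 4: 1; order 8: 1.
Total: 12.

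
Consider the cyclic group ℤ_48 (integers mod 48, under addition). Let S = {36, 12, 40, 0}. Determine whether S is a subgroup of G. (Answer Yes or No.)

No

40 ∈ S but its inverse 8 ∉ S, so S is not a subgroup.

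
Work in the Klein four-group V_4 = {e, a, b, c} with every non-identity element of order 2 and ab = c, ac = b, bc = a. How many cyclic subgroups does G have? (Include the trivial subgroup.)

Group the elements of G by the cyclic subgroup they generate; each cyclic subgroup of order d accounts for φ(d) elements.
Cyclic subgroups by order — order 1: 1; order 2: 3.
Total: 4.

4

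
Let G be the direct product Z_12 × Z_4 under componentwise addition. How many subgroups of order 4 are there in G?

|G| = 48 and 4 | 48, so subgroups of order 4 are possible by Lagrange.
The subgroups of order 4 are: {(0,0), (0,1), (0,2), (0,3)}; {(0,0), (0,2), (6,0), (6,2)}; {(0,0), (0,2), (6,1), (6,3)}; {(0,0), (3,0), (6,0), (9,0)}; … (7 in all).
So G has 7 subgroups of order 4.

7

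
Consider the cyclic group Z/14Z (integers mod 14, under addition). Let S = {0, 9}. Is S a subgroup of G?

No

9 ∈ S but its inverse 5 ∉ S, so S is not a subgroup.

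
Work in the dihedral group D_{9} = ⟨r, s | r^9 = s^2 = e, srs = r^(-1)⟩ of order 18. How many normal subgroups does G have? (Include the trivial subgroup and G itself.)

G has 16 subgroups. Checking conjugation-invariance by order — order 1: 1/1 normal; order 2: 0/9 normal; order 3: 1/1 normal; order 6: 0/3 normal; order 9: 1/1 normal; order 18: 1/1 normal.
Total normal subgroups: 4.

4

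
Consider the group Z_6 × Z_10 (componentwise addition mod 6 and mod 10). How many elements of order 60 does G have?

0

An element (a,b) has order lcm(ord(a), ord(b)); count pairs with lcm equal to 60.
Enumerating gives 0 such elements.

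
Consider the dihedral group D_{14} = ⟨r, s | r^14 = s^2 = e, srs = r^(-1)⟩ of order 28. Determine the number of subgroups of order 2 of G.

|G| = 28 and 2 | 28, so subgroups of order 2 are possible by Lagrange.
The subgroups of order 2 are: {e, r^10s}; {e, r^11s}; {e, r^12s}; {e, r^13s}; … (15 in all).
So G has 15 subgroups of order 2.

15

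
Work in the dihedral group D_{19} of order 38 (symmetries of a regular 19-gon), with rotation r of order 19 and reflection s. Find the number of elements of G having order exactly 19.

18

Enumerating element orders in G gives 18 elements of order 19.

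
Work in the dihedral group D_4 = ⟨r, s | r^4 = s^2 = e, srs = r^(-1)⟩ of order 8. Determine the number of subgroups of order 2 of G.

|G| = 8 and 2 | 8, so subgroups of order 2 are possible by Lagrange.
The subgroups of order 2 are: {e, r^2}; {e, r^2s}; {e, r^3s}; {e, rs}; … (5 in all).
So G has 5 subgroups of order 2.

5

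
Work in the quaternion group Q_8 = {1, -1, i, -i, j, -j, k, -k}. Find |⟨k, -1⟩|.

|⟨k⟩| = 4 and |⟨-1⟩| = 2, so |H| is a multiple of lcm(4, 2) = 4 and divides |G| = 8.
Closing under the operation: H = {1, -1, k, -k}, so |H| = 4.

4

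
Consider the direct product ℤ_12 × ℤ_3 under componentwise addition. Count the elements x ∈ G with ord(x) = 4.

An element (a,b) has order lcm(ord(a), ord(b)); count pairs with lcm equal to 4.
Enumerating gives 2 such elements.

2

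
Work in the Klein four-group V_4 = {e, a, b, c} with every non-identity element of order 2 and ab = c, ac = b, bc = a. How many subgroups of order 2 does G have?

|G| = 4 and 2 | 4, so subgroups of order 2 are possible by Lagrange.
The subgroups of order 2 are: {e, a}; {e, b}; {e, c}.
So G has 3 subgroups of order 2.

3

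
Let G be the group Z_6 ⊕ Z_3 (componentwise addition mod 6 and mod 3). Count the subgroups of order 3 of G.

|G| = 18 and 3 | 18, so subgroups of order 3 are possible by Lagrange.
The subgroups of order 3 are: {(0,0), (0,1), (0,2)}; {(0,0), (2,0), (4,0)}; {(0,0), (2,1), (4,2)}; {(0,0), (2,2), (4,1)}.
So G has 4 subgroups of order 3.

4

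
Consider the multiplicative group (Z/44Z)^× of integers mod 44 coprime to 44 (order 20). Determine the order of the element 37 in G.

5

Compute successive powers of 37 mod 44: 37, 5, 9, 25, 1; 37^5 ≡ 1 (mod 44).
So |⟨37⟩| = 5.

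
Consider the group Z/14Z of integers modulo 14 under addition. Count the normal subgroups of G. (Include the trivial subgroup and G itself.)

G is abelian, so every subgroup is normal.
G has 4 subgroups in total, hence 4 normal subgroups.

4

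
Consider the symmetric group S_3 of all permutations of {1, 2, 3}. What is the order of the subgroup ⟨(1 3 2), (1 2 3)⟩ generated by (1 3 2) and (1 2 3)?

3

|⟨(1 3 2)⟩| = 3 and |⟨(1 2 3)⟩| = 3, so |H| is a multiple of lcm(3, 3) = 3 and divides |G| = 6.
Closing under the operation: H = {e, (1 2 3), (1 3 2)}, so |H| = 3.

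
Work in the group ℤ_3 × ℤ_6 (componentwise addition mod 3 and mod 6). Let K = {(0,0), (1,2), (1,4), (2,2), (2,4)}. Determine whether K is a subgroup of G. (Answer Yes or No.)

|K| = 5 does not divide |G| = 18, so by Lagrange K is not a subgroup.

No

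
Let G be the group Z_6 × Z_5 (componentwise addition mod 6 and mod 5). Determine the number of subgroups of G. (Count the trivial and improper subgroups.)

|G| = 30, so by Lagrange every subgroup order divides 30. Divisors: 1, 2, 3, 5, 6, 10, 15, 30.
Subgroups by order — order 1: 1; order 2: 1; order 3: 1; order 5: 1; order 6: 1; order 10: 1; order 15: 1; order 30: 1.
Total: 1 + 1 + 1 + 1 + 1 + 1 + 1 + 1 = 8.

8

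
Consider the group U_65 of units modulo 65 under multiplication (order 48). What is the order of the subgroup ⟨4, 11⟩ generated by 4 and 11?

24

|⟨4⟩| = 6 and |⟨11⟩| = 12, so |H| is a multiple of lcm(6, 12) = 12 and divides |G| = 48.
Closing under the operation: H = {1, 4, 6, 9, 11, 14, 16, 19, 21, 24, 29, 31, 34, 36, 41, 44, 46, 49, 51, 54, 56, 59, 61, 64}, so |H| = 24.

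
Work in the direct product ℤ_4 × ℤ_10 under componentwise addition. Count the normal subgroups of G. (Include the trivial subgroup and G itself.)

G is abelian, so every subgroup is normal.
G has 16 subgroups in total, hence 16 normal subgroups.

16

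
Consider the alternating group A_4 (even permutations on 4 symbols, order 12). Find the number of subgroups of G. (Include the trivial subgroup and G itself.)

10

|G| = 12, so by Lagrange every subgroup order divides 12. Divisors: 1, 2, 3, 4, 6, 12.
Subgroups by order — order 1: 1; order 2: 3; order 3: 4; order 4: 1; order 6: 0; order 12: 1.
Total: 1 + 3 + 4 + 1 + 0 + 1 = 10.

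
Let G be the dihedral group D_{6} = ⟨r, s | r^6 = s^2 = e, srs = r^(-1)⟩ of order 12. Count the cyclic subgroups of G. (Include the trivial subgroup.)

Group the elements of G by the cyclic subgroup they generate; each cyclic subgroup of order d accounts for φ(d) elements.
Cyclic subgroups by order — order 1: 1; order 2: 7; order 3: 1; order 6: 1.
Total: 10.

10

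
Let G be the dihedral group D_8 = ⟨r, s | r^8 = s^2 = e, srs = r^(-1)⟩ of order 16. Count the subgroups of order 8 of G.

|G| = 16 and 8 | 16, so subgroups of order 8 are possible by Lagrange.
The subgroups of order 8 are: {e, r, r^2, r^3, r^4, r^5, r^6, r^7}; {e, r^2, r^4, r^6, s, r^2s, r^4s, r^6s}; {e, r^2, r^4, r^6, rs, r^3s, r^5s, r^7s}.
So G has 3 subgroups of order 8.

3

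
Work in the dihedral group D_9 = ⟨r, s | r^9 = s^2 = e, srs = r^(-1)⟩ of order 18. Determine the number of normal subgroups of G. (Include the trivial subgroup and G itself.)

G has 16 subgroups. Checking conjugation-invariance by order — order 1: 1/1 normal; order 2: 0/9 normal; order 3: 1/1 normal; order 6: 0/3 normal; order 9: 1/1 normal; order 18: 1/1 normal.
Total normal subgroups: 4.

4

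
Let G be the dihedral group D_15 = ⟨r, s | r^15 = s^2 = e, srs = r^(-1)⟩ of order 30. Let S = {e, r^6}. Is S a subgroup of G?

No

r^6 ∈ S but its inverse r^9 ∉ S, so S is not a subgroup.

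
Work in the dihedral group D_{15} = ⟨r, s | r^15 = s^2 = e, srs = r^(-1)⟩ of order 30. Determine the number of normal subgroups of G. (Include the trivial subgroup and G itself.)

G has 28 subgroups. Checking conjugation-invariance by order — order 1: 1/1 normal; order 2: 0/15 normal; order 3: 1/1 normal; order 5: 1/1 normal; order 6: 0/5 normal; order 10: 0/3 normal; order 15: 1/1 normal; order 30: 1/1 normal.
Total normal subgroups: 5.

5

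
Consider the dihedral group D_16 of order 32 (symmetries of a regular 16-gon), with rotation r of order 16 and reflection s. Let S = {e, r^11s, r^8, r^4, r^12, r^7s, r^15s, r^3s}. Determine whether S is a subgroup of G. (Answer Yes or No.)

|S| = 8 divides |G| = 32, consistent with Lagrange.
S contains the identity, every element's inverse is in S, and S is closed under ·: it is a subgroup.

Yes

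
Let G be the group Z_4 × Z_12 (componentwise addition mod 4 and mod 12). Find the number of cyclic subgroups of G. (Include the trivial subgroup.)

20

Group the elements of G by the cyclic subgroup they generate; each cyclic subgroup of order d accounts for φ(d) elements.
Cyclic subgroups by order — order 1: 1; order 2: 3; order 3: 1; order 4: 6; order 6: 3; order 12: 6.
Total: 20.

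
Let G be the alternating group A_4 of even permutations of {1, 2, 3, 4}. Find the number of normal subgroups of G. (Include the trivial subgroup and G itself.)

3

G has 10 subgroups. Checking conjugation-invariance by order — order 1: 1/1 normal; order 2: 0/3 normal; order 3: 0/4 normal; order 4: 1/1 normal; order 12: 1/1 normal.
Total normal subgroups: 3.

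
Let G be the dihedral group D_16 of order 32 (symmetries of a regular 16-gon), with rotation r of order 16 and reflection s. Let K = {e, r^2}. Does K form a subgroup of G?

r^2 ∈ K but its inverse r^14 ∉ K, so K is not a subgroup.

No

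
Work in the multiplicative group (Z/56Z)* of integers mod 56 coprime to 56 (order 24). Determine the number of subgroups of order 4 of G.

|G| = 24 and 4 | 24, so subgroups of order 4 are possible by Lagrange.
The subgroups of order 4 are: {1, 13, 15, 27}; {1, 13, 29, 41}; {1, 13, 43, 55}; {1, 15, 29, 43}; … (7 in all).
So G has 7 subgroups of order 4.

7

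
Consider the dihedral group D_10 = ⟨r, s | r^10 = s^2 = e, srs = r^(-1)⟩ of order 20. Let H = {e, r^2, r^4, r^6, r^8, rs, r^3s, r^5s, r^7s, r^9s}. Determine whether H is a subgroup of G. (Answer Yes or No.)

Yes

|H| = 10 divides |G| = 20, consistent with Lagrange.
H contains the identity, every element's inverse is in H, and H is closed under ·: it is a subgroup.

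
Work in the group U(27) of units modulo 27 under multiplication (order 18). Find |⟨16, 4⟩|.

9

|⟨16⟩| = 9 and |⟨4⟩| = 9, so |H| is a multiple of lcm(9, 9) = 9 and divides |G| = 18.
Closing under the operation: H = {1, 4, 7, 10, 13, 16, 19, 22, 25}, so |H| = 9.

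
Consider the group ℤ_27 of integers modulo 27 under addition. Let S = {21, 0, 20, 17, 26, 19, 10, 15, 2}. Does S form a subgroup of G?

No

2 ∈ S but its inverse 25 ∉ S, so S is not a subgroup.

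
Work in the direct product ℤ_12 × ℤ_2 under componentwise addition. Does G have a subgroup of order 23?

No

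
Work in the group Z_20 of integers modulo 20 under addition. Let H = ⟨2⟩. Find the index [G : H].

|⟨2⟩| = 10 and |G| = 20.
By Lagrange, [G : H] = |G|/|H| = 20/10 = 2.

2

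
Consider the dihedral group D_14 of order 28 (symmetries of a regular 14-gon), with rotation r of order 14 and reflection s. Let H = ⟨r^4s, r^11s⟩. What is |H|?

4

|⟨r^4s⟩| = 2 and |⟨r^11s⟩| = 2, so |H| is a multiple of lcm(2, 2) = 2 and divides |G| = 28.
Closing under the operation: H = {e, r^7, r^4s, r^11s}, so |H| = 4.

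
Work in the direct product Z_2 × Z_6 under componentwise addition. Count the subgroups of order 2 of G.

|G| = 12 and 2 | 12, so subgroups of order 2 are possible by Lagrange.
The subgroups of order 2 are: {(0,0), (0,3)}; {(0,0), (1,0)}; {(0,0), (1,3)}.
So G has 3 subgroups of order 2.

3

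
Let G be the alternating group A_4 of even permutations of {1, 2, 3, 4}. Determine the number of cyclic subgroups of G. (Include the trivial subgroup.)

8

A cyclic subgroup of order d is generated by each of its φ(d) elements of order d, so the cyclic subgroups of order d number (#elements of order d)/φ(d).
Cyclic subgroups by order — order 1: 1; order 2: 3; order 3: 4.
Total: 8.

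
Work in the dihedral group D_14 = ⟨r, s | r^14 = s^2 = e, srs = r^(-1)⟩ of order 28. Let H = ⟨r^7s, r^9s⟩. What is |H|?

|⟨r^7s⟩| = 2 and |⟨r^9s⟩| = 2, so |H| is a multiple of lcm(2, 2) = 2 and divides |G| = 28.
Closing under the operation: H = {e, r^2, r^4, r^6, r^8, r^10, r^12, rs, r^3s, r^5s, r^7s, r^9s, r^11s, r^13s}, so |H| = 14.

14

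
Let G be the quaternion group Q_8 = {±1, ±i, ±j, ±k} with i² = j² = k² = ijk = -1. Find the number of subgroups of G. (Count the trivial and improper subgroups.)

|G| = 8, so by Lagrange every subgroup order divides 8. Divisors: 1, 2, 4, 8.
Subgroups by order — order 1: 1; order 2: 1; order 4: 3; order 8: 1.
Total: 1 + 1 + 3 + 1 = 6.

6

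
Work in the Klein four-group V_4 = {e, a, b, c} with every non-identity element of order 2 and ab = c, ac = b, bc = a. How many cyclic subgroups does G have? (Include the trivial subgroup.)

4

Group the elements of G by the cyclic subgroup they generate; each cyclic subgroup of order d accounts for φ(d) elements.
Cyclic subgroups by order — order 1: 1; order 2: 3.
Total: 4.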